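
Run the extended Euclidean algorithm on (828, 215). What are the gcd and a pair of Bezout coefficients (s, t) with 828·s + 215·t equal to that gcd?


Euclidean algorithm on (828, 215) — divide until remainder is 0:
  828 = 3 · 215 + 183
  215 = 1 · 183 + 32
  183 = 5 · 32 + 23
  32 = 1 · 23 + 9
  23 = 2 · 9 + 5
  9 = 1 · 5 + 4
  5 = 1 · 4 + 1
  4 = 4 · 1 + 0
gcd(828, 215) = 1.
Track Bezout coefficients alongside the remainders: start with r₀ = 828 = a·1 + b·0 (s = 1, t = 0) and r₁ = 215 = a·0 + b·1 (s = 0, t = 1); each new remainder r_{k+1} = r_{k-1} − q_k·r_k inherits s_{k+1} = s_{k-1} − q_k·s_k, t_{k+1} = t_{k-1} − q_k·t_k, so r_k = a·s_k + b·t_k at every step:
  q = 3: r = 183, s = 1 − 3·0 = 1, t = 0 − 3·1 = -3  (check: 828·1 + 215·(-3) = 183)
  q = 1: r = 32, s = 0 − 1·1 = -1, t = 1 − 1·(-3) = 4  (check: 828·(-1) + 215·4 = 32)
  q = 5: r = 23, s = 1 − 5·(-1) = 6, t = -3 − 5·4 = -23  (check: 828·6 + 215·(-23) = 23)
  q = 1: r = 9, s = -1 − 1·6 = -7, t = 4 − 1·(-23) = 27  (check: 828·(-7) + 215·27 = 9)
  q = 2: r = 5, s = 6 − 2·(-7) = 20, t = -23 − 2·27 = -77  (check: 828·20 + 215·(-77) = 5)
  q = 1: r = 4, s = -7 − 1·20 = -27, t = 27 − 1·(-77) = 104  (check: 828·(-27) + 215·104 = 4)
  q = 1: r = 1, s = 20 − 1·(-27) = 47, t = -77 − 1·104 = -181  (check: 828·47 + 215·(-181) = 1)
The row with r = 1 (the gcd) gives the Bezout coefficients s = 47, t = -181.
Result: 828 · (47) + 215 · (-181) = 1.

gcd(828, 215) = 1; s = 47, t = -181 (check: 828·47 + 215·(-181) = 1).


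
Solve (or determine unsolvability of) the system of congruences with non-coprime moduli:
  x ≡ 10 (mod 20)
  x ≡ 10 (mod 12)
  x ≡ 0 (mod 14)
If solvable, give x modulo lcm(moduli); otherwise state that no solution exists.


Moduli 20, 12, 14 are not pairwise coprime, so CRT works modulo lcm(m_i) when all pairwise compatibility conditions hold.
Pairwise compatibility: gcd(m_i, m_j) must divide a_i - a_j for every pair.
Merge one congruence at a time:
  Start: x ≡ 10 (mod 20).
  Combine with x ≡ 10 (mod 12): gcd(20, 12) = 4; 10 - 10 = 0, which IS divisible by 4, so compatible.
    Write x = 10 + 20·t and substitute into x ≡ 10 (mod 12): 20·t ≡ 10 − 10 = 0 (mod 12).
    Divide the congruence (and modulus) by g = 4: 5·t ≡ 0 (mod 3).
    Reduce coefficients mod 3: 2·t ≡ 0 (mod 3).
    The inverse of 2 mod 3 is 2 (since 2·2 = 4 = 1·3 + 1), so t ≡ 2·0 = 0 ≡ 0 (mod 3).
    Then x = 10 + 20·0 = 10, valid modulo lcm(20, 12) = 60: x ≡ 10 (mod 60).
  Combine with x ≡ 0 (mod 14): gcd(60, 14) = 2; 0 - 10 = -10, which IS divisible by 2, so compatible.
    Write x = 10 + 60·t and substitute into x ≡ 0 (mod 14): 60·t ≡ 0 − 10 = -10 (mod 14).
    Divide the congruence (and modulus) by g = 2: 30·t ≡ -5 (mod 7).
    Reduce coefficients mod 7: 2·t ≡ 2 (mod 7).
    The inverse of 2 mod 7 is 4 (since 2·4 = 8 = 1·7 + 1), so t ≡ 4·2 = 8 ≡ 1 (mod 7).
    Then x = 10 + 60·1 = 70, valid modulo lcm(60, 14) = 420: x ≡ 70 (mod 420).
Verify: 70 mod 20 = 10, 70 mod 12 = 10, 70 mod 14 = 0.

x ≡ 70 (mod 420).


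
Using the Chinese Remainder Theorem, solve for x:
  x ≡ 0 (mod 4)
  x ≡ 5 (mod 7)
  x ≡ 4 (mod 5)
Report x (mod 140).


Moduli 4, 7, 5 are pairwise coprime; by CRT there is a unique solution modulo M = 4 · 7 · 5 = 140.
Solve pairwise, accumulating the modulus:
  Start with x ≡ 0 (mod 4).
  Combine with x ≡ 5 (mod 7): since gcd(4, 7) = 1, we get a unique residue mod 28.
    Write x = 0 + 4·t and substitute into x ≡ 5 (mod 7): 4·t ≡ 5 − 0 = 5 (mod 7).
    The inverse of 4 mod 7 is 2 (since 4·2 = 8 = 1·7 + 1), so t ≡ 2·5 = 10 ≡ 3 (mod 7).
    Then x = 0 + 4·3 = 12, valid modulo lcm(4, 7) = 28: x ≡ 12 (mod 28).
  Combine with x ≡ 4 (mod 5): since gcd(28, 5) = 1, we get a unique residue mod 140.
    Write x = 12 + 28·t and substitute into x ≡ 4 (mod 5): 28·t ≡ 4 − 12 = -8 (mod 5).
    Reduce coefficients mod 5: 3·t ≡ 2 (mod 5).
    The inverse of 3 mod 5 is 2 (since 3·2 = 6 = 1·5 + 1), so t ≡ 2·2 = 4 ≡ 4 (mod 5).
    Then x = 12 + 28·4 = 124, valid modulo lcm(28, 5) = 140: x ≡ 124 (mod 140).
Verify: 124 mod 4 = 0 ✓, 124 mod 7 = 5 ✓, 124 mod 5 = 4 ✓.

x ≡ 124 (mod 140).


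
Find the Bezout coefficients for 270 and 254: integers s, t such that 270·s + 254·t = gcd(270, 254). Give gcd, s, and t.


Euclidean algorithm on (270, 254) — divide until remainder is 0:
  270 = 1 · 254 + 16
  254 = 15 · 16 + 14
  16 = 1 · 14 + 2
  14 = 7 · 2 + 0
gcd(270, 254) = 2.
Track Bezout coefficients alongside the remainders: start with r₀ = 270 = a·1 + b·0 (s = 1, t = 0) and r₁ = 254 = a·0 + b·1 (s = 0, t = 1); each new remainder r_{k+1} = r_{k-1} − q_k·r_k inherits s_{k+1} = s_{k-1} − q_k·s_k, t_{k+1} = t_{k-1} − q_k·t_k, so r_k = a·s_k + b·t_k at every step:
  q = 1: r = 16, s = 1 − 1·0 = 1, t = 0 − 1·1 = -1  (check: 270·1 + 254·(-1) = 16)
  q = 15: r = 14, s = 0 − 15·1 = -15, t = 1 − 15·(-1) = 16  (check: 270·(-15) + 254·16 = 14)
  q = 1: r = 2, s = 1 − 1·(-15) = 16, t = -1 − 1·16 = -17  (check: 270·16 + 254·(-17) = 2)
The row with r = 2 (the gcd) gives the Bezout coefficients s = 16, t = -17.
Result: 270 · (16) + 254 · (-17) = 2.

gcd(270, 254) = 2; s = 16, t = -17 (check: 270·16 + 254·(-17) = 2).


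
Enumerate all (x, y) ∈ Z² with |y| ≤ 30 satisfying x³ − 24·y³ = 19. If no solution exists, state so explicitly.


The equation is x³ - 24y³ = 19. For fixed y, x³ = 24·y³ + 19, so a solution requires the RHS to be a perfect cube.
Strategy: iterate y from -30 to 30, compute RHS = 24·y³ + 19, and check whether it is a (positive or negative) perfect cube.
Check small values of y:
  y = 0: RHS = 19 is not a perfect cube.
  y = 1: RHS = 43 is not a perfect cube.
  y = -1: RHS = -5 is not a perfect cube.
  y = 2: RHS = 211 is not a perfect cube.
  y = -2: RHS = -173 is not a perfect cube.
  y = 3: RHS = 667 is not a perfect cube.
  y = -3: RHS = -629 is not a perfect cube.
Continuing the search up to |y| = 30 finds no solutions either.
No (x, y) in the scanned range satisfies the equation.

No integer solutions with |y| ≤ 30.


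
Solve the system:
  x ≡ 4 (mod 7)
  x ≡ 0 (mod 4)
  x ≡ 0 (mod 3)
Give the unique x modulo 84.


Moduli 7, 4, 3 are pairwise coprime; by CRT there is a unique solution modulo M = 7 · 4 · 3 = 84.
Solve pairwise, accumulating the modulus:
  Start with x ≡ 4 (mod 7).
  Combine with x ≡ 0 (mod 4): since gcd(7, 4) = 1, we get a unique residue mod 28.
    Write x = 4 + 7·t and substitute into x ≡ 0 (mod 4): 7·t ≡ 0 − 4 = -4 (mod 4).
    Reduce coefficients mod 4: 3·t ≡ 0 (mod 4).
    The inverse of 3 mod 4 is 3 (since 3·3 = 9 = 2·4 + 1), so t ≡ 3·0 = 0 ≡ 0 (mod 4).
    Then x = 4 + 7·0 = 4, valid modulo lcm(7, 4) = 28: x ≡ 4 (mod 28).
  Combine with x ≡ 0 (mod 3): since gcd(28, 3) = 1, we get a unique residue mod 84.
    Write x = 4 + 28·t and substitute into x ≡ 0 (mod 3): 28·t ≡ 0 − 4 = -4 (mod 3).
    Reduce coefficients mod 3: 1·t ≡ 2 (mod 3).
    So t ≡ 2 (mod 3).
    Then x = 4 + 28·2 = 60, valid modulo lcm(28, 3) = 84: x ≡ 60 (mod 84).
Verify: 60 mod 7 = 4 ✓, 60 mod 4 = 0 ✓, 60 mod 3 = 0 ✓.

x ≡ 60 (mod 84).


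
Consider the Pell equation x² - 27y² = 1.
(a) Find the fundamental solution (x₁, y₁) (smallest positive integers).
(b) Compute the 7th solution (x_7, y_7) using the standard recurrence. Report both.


Step 1: Find the fundamental solution (x₁, y₁) of x² - 27y² = 1.
  Expand √27 as a continued fraction. a₀ = ⌊√27⌋ = 5; iterate m_{k+1} = d_k·a_k − m_k, d_{k+1} = (27 − m_{k+1}²)/d_k, a_{k+1} = ⌊(a₀ + m_{k+1})/d_{k+1}⌋ (starting m₀ = 0, d₀ = 1), with convergents p_k = a_k·p_{k-1} + p_{k-2}, q_k = a_k·q_{k-1} + q_{k-2} (p₋₁ = 1, q₋₁ = 0):
  k = 0: a₀ = 5; p₀/q₀ = 5/1; p₀² − 27·q₀² = 25 − 27 = -2.
  k = 1: m = 5, d = 2, a = ⌊(5 + 5)/2⌋ = 5; p/q = (5·5 + 1)/(5·1 + 0) = 26/5; p² − 27·q² = 676 − 675 = 1.
  The first convergent with p² − 27·q² = 1 gives the fundamental solution (x₁, y₁) = (26, 5).
Step 2: Apply the recurrence (x_{n+1}, y_{n+1}) = (x₁x_n + 27y₁y_n, x₁y_n + y₁x_n) repeatedly.
  From (x_1, y_1) = (26, 5): x_2 = 26·26 + 27·5·5 = 1351; y_2 = 26·5 + 5·26 = 260.
  From (x_2, y_2) = (1351, 260): x_3 = 26·1351 + 27·5·260 = 70226; y_3 = 26·260 + 5·1351 = 13515.
  From (x_3, y_3) = (70226, 13515): x_4 = 26·70226 + 27·5·13515 = 3650401; y_4 = 26·13515 + 5·70226 = 702520.
  From (x_4, y_4) = (3650401, 702520): x_5 = 26·3650401 + 27·5·702520 = 189750626; y_5 = 26·702520 + 5·3650401 = 36517525.
  From (x_5, y_5) = (189750626, 36517525): x_6 = 26·189750626 + 27·5·36517525 = 9863382151; y_6 = 26·36517525 + 5·189750626 = 1898208780.
  From (x_6, y_6) = (9863382151, 1898208780): x_7 = 26·9863382151 + 27·5·1898208780 = 512706121226; y_7 = 26·1898208780 + 5·9863382151 = 98670339035.
Step 3: Verify x_7² - 27·y_7² = 262867566742609807743076 - 262867566742609807743075 = 1 (should be 1). ✓

(x_1, y_1) = (26, 5); (x_7, y_7) = (512706121226, 98670339035).


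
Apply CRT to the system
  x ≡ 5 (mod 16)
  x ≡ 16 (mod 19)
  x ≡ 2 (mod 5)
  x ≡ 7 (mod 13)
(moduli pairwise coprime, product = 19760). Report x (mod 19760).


Product of moduli M = 16 · 19 · 5 · 13 = 19760.
Merge one congruence at a time:
  Start: x ≡ 5 (mod 16).
  Combine with x ≡ 16 (mod 19); new modulus lcm = 304.
    Write x = 5 + 16·t and substitute into x ≡ 16 (mod 19): 16·t ≡ 16 − 5 = 11 (mod 19).
    The inverse of 16 mod 19 is 6 (since 16·6 = 96 = 5·19 + 1), so t ≡ 6·11 = 66 ≡ 9 (mod 19).
    Then x = 5 + 16·9 = 149, valid modulo lcm(16, 19) = 304: x ≡ 149 (mod 304).
  Combine with x ≡ 2 (mod 5); new modulus lcm = 1520.
    Write x = 149 + 304·t and substitute into x ≡ 2 (mod 5): 304·t ≡ 2 − 149 = -147 (mod 5).
    Reduce coefficients mod 5: 4·t ≡ 3 (mod 5).
    The inverse of 4 mod 5 is 4 (since 4·4 = 16 = 3·5 + 1), so t ≡ 4·3 = 12 ≡ 2 (mod 5).
    Then x = 149 + 304·2 = 757, valid modulo lcm(304, 5) = 1520: x ≡ 757 (mod 1520).
  Combine with x ≡ 7 (mod 13); new modulus lcm = 19760.
    Write x = 757 + 1520·t and substitute into x ≡ 7 (mod 13): 1520·t ≡ 7 − 757 = -750 (mod 13).
    Reduce coefficients mod 13: 12·t ≡ 4 (mod 13).
    The inverse of 12 mod 13 is 12 (since 12·12 = 144 = 11·13 + 1), so t ≡ 12·4 = 48 ≡ 9 (mod 13).
    Then x = 757 + 1520·9 = 14437, valid modulo lcm(1520, 13) = 19760: x ≡ 14437 (mod 19760).
Verify against each original: 14437 mod 16 = 5, 14437 mod 19 = 16, 14437 mod 5 = 2, 14437 mod 13 = 7.

x ≡ 14437 (mod 19760).


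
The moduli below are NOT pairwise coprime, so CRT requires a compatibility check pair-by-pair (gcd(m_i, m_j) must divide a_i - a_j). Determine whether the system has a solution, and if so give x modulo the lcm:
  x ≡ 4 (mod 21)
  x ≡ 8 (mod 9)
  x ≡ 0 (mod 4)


Moduli 21, 9, 4 are not pairwise coprime, so CRT works modulo lcm(m_i) when all pairwise compatibility conditions hold.
Pairwise compatibility: gcd(m_i, m_j) must divide a_i - a_j for every pair.
Merge one congruence at a time:
  Start: x ≡ 4 (mod 21).
  Combine with x ≡ 8 (mod 9): gcd(21, 9) = 3, and 8 - 4 = 4 is NOT divisible by 3.
    ⇒ system is inconsistent (no integer solution).

No solution (the system is inconsistent).


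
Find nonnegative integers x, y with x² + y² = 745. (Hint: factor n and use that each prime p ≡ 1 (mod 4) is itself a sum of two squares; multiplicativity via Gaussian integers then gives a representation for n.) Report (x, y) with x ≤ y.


Step 1: Factor n = 745 = 5 · 149.
Step 2: Check the mod-4 condition on each prime factor: 5 ≡ 1 (mod 4), exponent 1; 149 ≡ 1 (mod 4), exponent 1.
All primes ≡ 3 (mod 4) appear to even exponent (or don't appear), so by the two-squares theorem n IS expressible as a sum of two squares.
Step 3: Build a representation. Here n = 5 · 149 is a product of primes ≡ 1 (mod 4). Each prime p ≡ 1 (mod 4) is itself a sum of two squares; find a² by testing p − a² for a perfect square:
  5: 5 − 1² = 4 = 2² ⇒ 5 = 1² + 2².
  149: 149 − 1² = 148, 149 − 2² = 145, 149 − 3² = 140, 149 − 4² = 133, 149 − 5² = 124, 149 − 6² = 113, 149 − 7² = 100 = 10² ⇒ 149 = 7² + 10².
  Combine using the Brahmagupta–Fibonacci identity (a² + b²)(c² + d²) = (ac − bd)² + (ad + bc)² = (ac + bd)² + (ad − bc)²:
  5 · 149 = 745: from (1² + 2²)(7² + 10²), take (1·7 − 2·10, 1·10 + 2·7) = (7 − 20, 10 + 14) = (-13, 24); dropping signs (only squares matter) gives (13, 24); check 13² + 24² = 169 + 576 = 745 ✓.
Step 4: Order so x ≤ y and verify: 13² + 24² = 169 + 576 = 745 = n. ✓

n = 745 = 13² + 24² (one valid representation with x ≤ y).


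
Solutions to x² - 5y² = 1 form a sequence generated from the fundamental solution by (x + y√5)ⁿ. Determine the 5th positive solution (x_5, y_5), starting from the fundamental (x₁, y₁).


Step 1: Find the fundamental solution (x₁, y₁) of x² - 5y² = 1.
  Expand √5 as a continued fraction. a₀ = ⌊√5⌋ = 2; iterate m_{k+1} = d_k·a_k − m_k, d_{k+1} = (5 − m_{k+1}²)/d_k, a_{k+1} = ⌊(a₀ + m_{k+1})/d_{k+1}⌋ (starting m₀ = 0, d₀ = 1), with convergents p_k = a_k·p_{k-1} + p_{k-2}, q_k = a_k·q_{k-1} + q_{k-2} (p₋₁ = 1, q₋₁ = 0):
  k = 0: a₀ = 2; p₀/q₀ = 2/1; p₀² − 5·q₀² = 4 − 5 = -1.
  k = 1: m = 2, d = 1, a = ⌊(2 + 2)/1⌋ = 4; p/q = (4·2 + 1)/(4·1 + 0) = 9/4; p² − 5·q² = 81 − 80 = 1.
  The first convergent with p² − 5·q² = 1 gives the fundamental solution (x₁, y₁) = (9, 4).
Step 2: Apply the recurrence (x_{n+1}, y_{n+1}) = (x₁x_n + 5y₁y_n, x₁y_n + y₁x_n) repeatedly.
  From (x_1, y_1) = (9, 4): x_2 = 9·9 + 5·4·4 = 161; y_2 = 9·4 + 4·9 = 72.
  From (x_2, y_2) = (161, 72): x_3 = 9·161 + 5·4·72 = 2889; y_3 = 9·72 + 4·161 = 1292.
  From (x_3, y_3) = (2889, 1292): x_4 = 9·2889 + 5·4·1292 = 51841; y_4 = 9·1292 + 4·2889 = 23184.
  From (x_4, y_4) = (51841, 23184): x_5 = 9·51841 + 5·4·23184 = 930249; y_5 = 9·23184 + 4·51841 = 416020.
Step 3: Verify x_5² - 5·y_5² = 865363202001 - 865363202000 = 1 (should be 1). ✓

(x_1, y_1) = (9, 4); (x_5, y_5) = (930249, 416020).


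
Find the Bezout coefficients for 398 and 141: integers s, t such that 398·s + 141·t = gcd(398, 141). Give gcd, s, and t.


Euclidean algorithm on (398, 141) — divide until remainder is 0:
  398 = 2 · 141 + 116
  141 = 1 · 116 + 25
  116 = 4 · 25 + 16
  25 = 1 · 16 + 9
  16 = 1 · 9 + 7
  9 = 1 · 7 + 2
  7 = 3 · 2 + 1
  2 = 2 · 1 + 0
gcd(398, 141) = 1.
Track Bezout coefficients alongside the remainders: start with r₀ = 398 = a·1 + b·0 (s = 1, t = 0) and r₁ = 141 = a·0 + b·1 (s = 0, t = 1); each new remainder r_{k+1} = r_{k-1} − q_k·r_k inherits s_{k+1} = s_{k-1} − q_k·s_k, t_{k+1} = t_{k-1} − q_k·t_k, so r_k = a·s_k + b·t_k at every step:
  q = 2: r = 116, s = 1 − 2·0 = 1, t = 0 − 2·1 = -2  (check: 398·1 + 141·(-2) = 116)
  q = 1: r = 25, s = 0 − 1·1 = -1, t = 1 − 1·(-2) = 3  (check: 398·(-1) + 141·3 = 25)
  q = 4: r = 16, s = 1 − 4·(-1) = 5, t = -2 − 4·3 = -14  (check: 398·5 + 141·(-14) = 16)
  q = 1: r = 9, s = -1 − 1·5 = -6, t = 3 − 1·(-14) = 17  (check: 398·(-6) + 141·17 = 9)
  q = 1: r = 7, s = 5 − 1·(-6) = 11, t = -14 − 1·17 = -31  (check: 398·11 + 141·(-31) = 7)
  q = 1: r = 2, s = -6 − 1·11 = -17, t = 17 − 1·(-31) = 48  (check: 398·(-17) + 141·48 = 2)
  q = 3: r = 1, s = 11 − 3·(-17) = 62, t = -31 − 3·48 = -175  (check: 398·62 + 141·(-175) = 1)
The row with r = 1 (the gcd) gives the Bezout coefficients s = 62, t = -175.
Result: 398 · (62) + 141 · (-175) = 1.

gcd(398, 141) = 1; s = 62, t = -175 (check: 398·62 + 141·(-175) = 1).


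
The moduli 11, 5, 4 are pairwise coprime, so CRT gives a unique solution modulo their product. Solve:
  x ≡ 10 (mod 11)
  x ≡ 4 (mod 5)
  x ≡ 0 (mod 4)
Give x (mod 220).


Moduli 11, 5, 4 are pairwise coprime; by CRT there is a unique solution modulo M = 11 · 5 · 4 = 220.
Solve pairwise, accumulating the modulus:
  Start with x ≡ 10 (mod 11).
  Combine with x ≡ 4 (mod 5): since gcd(11, 5) = 1, we get a unique residue mod 55.
    Write x = 10 + 11·t and substitute into x ≡ 4 (mod 5): 11·t ≡ 4 − 10 = -6 (mod 5).
    Reduce coefficients mod 5: 1·t ≡ 4 (mod 5).
    So t ≡ 4 (mod 5).
    Then x = 10 + 11·4 = 54, valid modulo lcm(11, 5) = 55: x ≡ 54 (mod 55).
  Combine with x ≡ 0 (mod 4): since gcd(55, 4) = 1, we get a unique residue mod 220.
    Write x = 54 + 55·t and substitute into x ≡ 0 (mod 4): 55·t ≡ 0 − 54 = -54 (mod 4).
    Reduce coefficients mod 4: 3·t ≡ 2 (mod 4).
    The inverse of 3 mod 4 is 3 (since 3·3 = 9 = 2·4 + 1), so t ≡ 3·2 = 6 ≡ 2 (mod 4).
    Then x = 54 + 55·2 = 164, valid modulo lcm(55, 4) = 220: x ≡ 164 (mod 220).
Verify: 164 mod 11 = 10 ✓, 164 mod 5 = 4 ✓, 164 mod 4 = 0 ✓.

x ≡ 164 (mod 220).


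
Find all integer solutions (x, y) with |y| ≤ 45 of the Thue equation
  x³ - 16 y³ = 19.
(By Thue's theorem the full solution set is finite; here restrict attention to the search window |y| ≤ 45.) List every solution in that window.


The equation is x³ - 16y³ = 19. For fixed y, x³ = 16·y³ + 19, so a solution requires the RHS to be a perfect cube.
Strategy: iterate y from -45 to 45, compute RHS = 16·y³ + 19, and check whether it is a (positive or negative) perfect cube.
Check small values of y:
  y = 0: RHS = 19 is not a perfect cube.
  y = 1: RHS = 35 is not a perfect cube.
  y = -1: RHS = 3 is not a perfect cube.
  y = 2: RHS = 147 is not a perfect cube.
  y = -2: RHS = -109 is not a perfect cube.
  y = 3: RHS = 451 is not a perfect cube.
  y = -3: RHS = -413 is not a perfect cube.
Continuing the search up to |y| = 45 finds no solutions either.
No (x, y) in the scanned range satisfies the equation.

No integer solutions with |y| ≤ 45.


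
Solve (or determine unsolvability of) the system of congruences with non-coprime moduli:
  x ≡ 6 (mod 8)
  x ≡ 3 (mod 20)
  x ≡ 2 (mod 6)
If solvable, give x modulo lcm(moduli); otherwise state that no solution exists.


Moduli 8, 20, 6 are not pairwise coprime, so CRT works modulo lcm(m_i) when all pairwise compatibility conditions hold.
Pairwise compatibility: gcd(m_i, m_j) must divide a_i - a_j for every pair.
Merge one congruence at a time:
  Start: x ≡ 6 (mod 8).
  Combine with x ≡ 3 (mod 20): gcd(8, 20) = 4, and 3 - 6 = -3 is NOT divisible by 4.
    ⇒ system is inconsistent (no integer solution).

No solution (the system is inconsistent).


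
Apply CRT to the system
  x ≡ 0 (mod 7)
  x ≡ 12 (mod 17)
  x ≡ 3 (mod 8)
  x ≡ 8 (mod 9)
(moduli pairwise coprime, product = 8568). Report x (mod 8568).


Product of moduli M = 7 · 17 · 8 · 9 = 8568.
Merge one congruence at a time:
  Start: x ≡ 0 (mod 7).
  Combine with x ≡ 12 (mod 17); new modulus lcm = 119.
    Write x = 0 + 7·t and substitute into x ≡ 12 (mod 17): 7·t ≡ 12 − 0 = 12 (mod 17).
    The inverse of 7 mod 17 is 5 (since 7·5 = 35 = 2·17 + 1), so t ≡ 5·12 = 60 ≡ 9 (mod 17).
    Then x = 0 + 7·9 = 63, valid modulo lcm(7, 17) = 119: x ≡ 63 (mod 119).
  Combine with x ≡ 3 (mod 8); new modulus lcm = 952.
    Write x = 63 + 119·t and substitute into x ≡ 3 (mod 8): 119·t ≡ 3 − 63 = -60 (mod 8).
    Reduce coefficients mod 8: 7·t ≡ 4 (mod 8).
    The inverse of 7 mod 8 is 7 (since 7·7 = 49 = 6·8 + 1), so t ≡ 7·4 = 28 ≡ 4 (mod 8).
    Then x = 63 + 119·4 = 539, valid modulo lcm(119, 8) = 952: x ≡ 539 (mod 952).
  Combine with x ≡ 8 (mod 9); new modulus lcm = 8568.
    Write x = 539 + 952·t and substitute into x ≡ 8 (mod 9): 952·t ≡ 8 − 539 = -531 (mod 9).
    Reduce coefficients mod 9: 7·t ≡ 0 (mod 9).
    The inverse of 7 mod 9 is 4 (since 7·4 = 28 = 3·9 + 1), so t ≡ 4·0 = 0 ≡ 0 (mod 9).
    Then x = 539 + 952·0 = 539, valid modulo lcm(952, 9) = 8568: x ≡ 539 (mod 8568).
Verify against each original: 539 mod 7 = 0, 539 mod 17 = 12, 539 mod 8 = 3, 539 mod 9 = 8.

x ≡ 539 (mod 8568).


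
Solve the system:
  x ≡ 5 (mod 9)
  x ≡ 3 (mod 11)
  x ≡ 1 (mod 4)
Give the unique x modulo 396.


Moduli 9, 11, 4 are pairwise coprime; by CRT there is a unique solution modulo M = 9 · 11 · 4 = 396.
Solve pairwise, accumulating the modulus:
  Start with x ≡ 5 (mod 9).
  Combine with x ≡ 3 (mod 11): since gcd(9, 11) = 1, we get a unique residue mod 99.
    Write x = 5 + 9·t and substitute into x ≡ 3 (mod 11): 9·t ≡ 3 − 5 = -2 (mod 11).
    Reduce coefficients mod 11: 9·t ≡ 9 (mod 11).
    The inverse of 9 mod 11 is 5 (since 9·5 = 45 = 4·11 + 1), so t ≡ 5·9 = 45 ≡ 1 (mod 11).
    Then x = 5 + 9·1 = 14, valid modulo lcm(9, 11) = 99: x ≡ 14 (mod 99).
  Combine with x ≡ 1 (mod 4): since gcd(99, 4) = 1, we get a unique residue mod 396.
    Write x = 14 + 99·t and substitute into x ≡ 1 (mod 4): 99·t ≡ 1 − 14 = -13 (mod 4).
    Reduce coefficients mod 4: 3·t ≡ 3 (mod 4).
    The inverse of 3 mod 4 is 3 (since 3·3 = 9 = 2·4 + 1), so t ≡ 3·3 = 9 ≡ 1 (mod 4).
    Then x = 14 + 99·1 = 113, valid modulo lcm(99, 4) = 396: x ≡ 113 (mod 396).
Verify: 113 mod 9 = 5 ✓, 113 mod 11 = 3 ✓, 113 mod 4 = 1 ✓.

x ≡ 113 (mod 396).


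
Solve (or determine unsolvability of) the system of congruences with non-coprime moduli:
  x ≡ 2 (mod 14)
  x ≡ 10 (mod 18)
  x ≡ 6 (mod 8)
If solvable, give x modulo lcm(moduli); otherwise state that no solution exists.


Moduli 14, 18, 8 are not pairwise coprime, so CRT works modulo lcm(m_i) when all pairwise compatibility conditions hold.
Pairwise compatibility: gcd(m_i, m_j) must divide a_i - a_j for every pair.
Merge one congruence at a time:
  Start: x ≡ 2 (mod 14).
  Combine with x ≡ 10 (mod 18): gcd(14, 18) = 2; 10 - 2 = 8, which IS divisible by 2, so compatible.
    Write x = 2 + 14·t and substitute into x ≡ 10 (mod 18): 14·t ≡ 10 − 2 = 8 (mod 18).
    Divide the congruence (and modulus) by g = 2: 7·t ≡ 4 (mod 9).
    The inverse of 7 mod 9 is 4 (since 7·4 = 28 = 3·9 + 1), so t ≡ 4·4 = 16 ≡ 7 (mod 9).
    Then x = 2 + 14·7 = 100, valid modulo lcm(14, 18) = 126: x ≡ 100 (mod 126).
  Combine with x ≡ 6 (mod 8): gcd(126, 8) = 2; 6 - 100 = -94, which IS divisible by 2, so compatible.
    Write x = 100 + 126·t and substitute into x ≡ 6 (mod 8): 126·t ≡ 6 − 100 = -94 (mod 8).
    Divide the congruence (and modulus) by g = 2: 63·t ≡ -47 (mod 4).
    Reduce coefficients mod 4: 3·t ≡ 1 (mod 4).
    The inverse of 3 mod 4 is 3 (since 3·3 = 9 = 2·4 + 1), so t ≡ 3·1 = 3 ≡ 3 (mod 4).
    Then x = 100 + 126·3 = 478, valid modulo lcm(126, 8) = 504: x ≡ 478 (mod 504).
Verify: 478 mod 14 = 2, 478 mod 18 = 10, 478 mod 8 = 6.

x ≡ 478 (mod 504).


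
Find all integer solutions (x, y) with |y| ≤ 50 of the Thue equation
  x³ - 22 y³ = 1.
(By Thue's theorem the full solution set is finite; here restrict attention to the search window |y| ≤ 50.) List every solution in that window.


The equation is x³ - 22y³ = 1. For fixed y, x³ = 22·y³ + 1, so a solution requires the RHS to be a perfect cube.
Strategy: iterate y from -50 to 50, compute RHS = 22·y³ + 1, and check whether it is a (positive or negative) perfect cube.
Check small values of y:
  y = 0: RHS = 1 = (1)³ ⇒ x = 1 works.
  y = 1: RHS = 23 is not a perfect cube.
  y = -1: RHS = -21 is not a perfect cube.
  y = 2: RHS = 177 is not a perfect cube.
  y = -2: RHS = -175 is not a perfect cube.
  y = 3: RHS = 595 is not a perfect cube.
  y = -3: RHS = -593 is not a perfect cube.
Continuing the search up to |y| = 50 finds no further solutions beyond those listed.
Collected solutions: (1, 0).

Solutions (with |y| ≤ 50): (1, 0).


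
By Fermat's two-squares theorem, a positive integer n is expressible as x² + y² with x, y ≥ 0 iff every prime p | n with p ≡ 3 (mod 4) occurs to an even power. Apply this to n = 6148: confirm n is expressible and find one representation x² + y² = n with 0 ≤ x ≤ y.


Step 1: Factor n = 6148 = 2^2 · 29 · 53.
Step 2: Check the mod-4 condition on each prime factor: 2 = 2 (special); 29 ≡ 1 (mod 4), exponent 1; 53 ≡ 1 (mod 4), exponent 1.
All primes ≡ 3 (mod 4) appear to even exponent (or don't appear), so by the two-squares theorem n IS expressible as a sum of two squares.
Step 3: Build a representation. Group n = k² · m with k = 2 and m = 29 · 53 = 1537 (a product of primes ≡ 1 (mod 4)); a representation of m scales to one of n via (k·x)² + (k·y)² = k²(x² + y²). Each prime p ≡ 1 (mod 4) is itself a sum of two squares; find a² by testing p − a² for a perfect square:
  29: 29 − 1² = 28, 29 − 2² = 25 = 5² ⇒ 29 = 2² + 5².
  53: 53 − 1² = 52, 53 − 2² = 49 = 7² ⇒ 53 = 2² + 7².
  Combine using the Brahmagupta–Fibonacci identity (a² + b²)(c² + d²) = (ac − bd)² + (ad + bc)² = (ac + bd)² + (ad − bc)²:
  29 · 53 = 1537: from (2² + 5²)(2² + 7²), take (2·2 − 5·7, 2·7 + 5·2) = (4 − 35, 14 + 10) = (-31, 24); dropping signs (only squares matter) gives (31, 24); check 31² + 24² = 961 + 576 = 1537 ✓.
  Scale by k = 2: (2·31, 2·24) = (62, 48).
Step 4: Order so x ≤ y and verify: 48² + 62² = 2304 + 3844 = 6148 = n. ✓

n = 6148 = 48² + 62² (one valid representation with x ≤ y).


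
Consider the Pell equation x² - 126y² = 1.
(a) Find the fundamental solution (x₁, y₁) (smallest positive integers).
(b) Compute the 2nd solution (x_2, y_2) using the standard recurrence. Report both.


Step 1: Find the fundamental solution (x₁, y₁) of x² - 126y² = 1.
  Expand √126 as a continued fraction. a₀ = ⌊√126⌋ = 11; iterate m_{k+1} = d_k·a_k − m_k, d_{k+1} = (126 − m_{k+1}²)/d_k, a_{k+1} = ⌊(a₀ + m_{k+1})/d_{k+1}⌋ (starting m₀ = 0, d₀ = 1), with convergents p_k = a_k·p_{k-1} + p_{k-2}, q_k = a_k·q_{k-1} + q_{k-2} (p₋₁ = 1, q₋₁ = 0):
  k = 0: a₀ = 11; p₀/q₀ = 11/1; p₀² − 126·q₀² = 121 − 126 = -5.
  k = 1: m = 11, d = 5, a = ⌊(11 + 11)/5⌋ = 4; p/q = (4·11 + 1)/(4·1 + 0) = 45/4; p² − 126·q² = 2025 − 2016 = 9.
  k = 2: m = 9, d = 9, a = ⌊(11 + 9)/9⌋ = 2; p/q = (2·45 + 11)/(2·4 + 1) = 101/9; p² − 126·q² = 10201 − 10206 = -5.
  k = 3: m = 9, d = 5, a = ⌊(11 + 9)/5⌋ = 4; p/q = (4·101 + 45)/(4·9 + 4) = 449/40; p² − 126·q² = 201601 − 201600 = 1.
  The first convergent with p² − 126·q² = 1 gives the fundamental solution (x₁, y₁) = (449, 40).
Step 2: Apply the recurrence (x_{n+1}, y_{n+1}) = (x₁x_n + 126y₁y_n, x₁y_n + y₁x_n) repeatedly.
  From (x_1, y_1) = (449, 40): x_2 = 449·449 + 126·40·40 = 403201; y_2 = 449·40 + 40·449 = 35920.
Step 3: Verify x_2² - 126·y_2² = 162571046401 - 162571046400 = 1 (should be 1). ✓

(x_1, y_1) = (449, 40); (x_2, y_2) = (403201, 35920).


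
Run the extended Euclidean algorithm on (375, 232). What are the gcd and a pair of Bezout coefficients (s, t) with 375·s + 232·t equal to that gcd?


Euclidean algorithm on (375, 232) — divide until remainder is 0:
  375 = 1 · 232 + 143
  232 = 1 · 143 + 89
  143 = 1 · 89 + 54
  89 = 1 · 54 + 35
  54 = 1 · 35 + 19
  35 = 1 · 19 + 16
  19 = 1 · 16 + 3
  16 = 5 · 3 + 1
  3 = 3 · 1 + 0
gcd(375, 232) = 1.
Track Bezout coefficients alongside the remainders: start with r₀ = 375 = a·1 + b·0 (s = 1, t = 0) and r₁ = 232 = a·0 + b·1 (s = 0, t = 1); each new remainder r_{k+1} = r_{k-1} − q_k·r_k inherits s_{k+1} = s_{k-1} − q_k·s_k, t_{k+1} = t_{k-1} − q_k·t_k, so r_k = a·s_k + b·t_k at every step:
  q = 1: r = 143, s = 1 − 1·0 = 1, t = 0 − 1·1 = -1  (check: 375·1 + 232·(-1) = 143)
  q = 1: r = 89, s = 0 − 1·1 = -1, t = 1 − 1·(-1) = 2  (check: 375·(-1) + 232·2 = 89)
  q = 1: r = 54, s = 1 − 1·(-1) = 2, t = -1 − 1·2 = -3  (check: 375·2 + 232·(-3) = 54)
  q = 1: r = 35, s = -1 − 1·2 = -3, t = 2 − 1·(-3) = 5  (check: 375·(-3) + 232·5 = 35)
  q = 1: r = 19, s = 2 − 1·(-3) = 5, t = -3 − 1·5 = -8  (check: 375·5 + 232·(-8) = 19)
  q = 1: r = 16, s = -3 − 1·5 = -8, t = 5 − 1·(-8) = 13  (check: 375·(-8) + 232·13 = 16)
  q = 1: r = 3, s = 5 − 1·(-8) = 13, t = -8 − 1·13 = -21  (check: 375·13 + 232·(-21) = 3)
  q = 5: r = 1, s = -8 − 5·13 = -73, t = 13 − 5·(-21) = 118  (check: 375·(-73) + 232·118 = 1)
The row with r = 1 (the gcd) gives the Bezout coefficients s = -73, t = 118.
Result: 375 · (-73) + 232 · (118) = 1.

gcd(375, 232) = 1; s = -73, t = 118 (check: 375·(-73) + 232·118 = 1).


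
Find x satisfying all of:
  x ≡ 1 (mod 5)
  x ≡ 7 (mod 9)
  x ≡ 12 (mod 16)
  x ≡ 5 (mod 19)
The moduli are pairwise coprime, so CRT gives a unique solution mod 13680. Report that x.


Product of moduli M = 5 · 9 · 16 · 19 = 13680.
Merge one congruence at a time:
  Start: x ≡ 1 (mod 5).
  Combine with x ≡ 7 (mod 9); new modulus lcm = 45.
    Write x = 1 + 5·t and substitute into x ≡ 7 (mod 9): 5·t ≡ 7 − 1 = 6 (mod 9).
    The inverse of 5 mod 9 is 2 (since 5·2 = 10 = 1·9 + 1), so t ≡ 2·6 = 12 ≡ 3 (mod 9).
    Then x = 1 + 5·3 = 16, valid modulo lcm(5, 9) = 45: x ≡ 16 (mod 45).
  Combine with x ≡ 12 (mod 16); new modulus lcm = 720.
    Write x = 16 + 45·t and substitute into x ≡ 12 (mod 16): 45·t ≡ 12 − 16 = -4 (mod 16).
    Reduce coefficients mod 16: 13·t ≡ 12 (mod 16).
    The inverse of 13 mod 16 is 5 (since 13·5 = 65 = 4·16 + 1), so t ≡ 5·12 = 60 ≡ 12 (mod 16).
    Then x = 16 + 45·12 = 556, valid modulo lcm(45, 16) = 720: x ≡ 556 (mod 720).
  Combine with x ≡ 5 (mod 19); new modulus lcm = 13680.
    Write x = 556 + 720·t and substitute into x ≡ 5 (mod 19): 720·t ≡ 5 − 556 = -551 (mod 19).
    Reduce coefficients mod 19: 17·t ≡ 0 (mod 19).
    The inverse of 17 mod 19 is 9 (since 17·9 = 153 = 8·19 + 1), so t ≡ 9·0 = 0 ≡ 0 (mod 19).
    Then x = 556 + 720·0 = 556, valid modulo lcm(720, 19) = 13680: x ≡ 556 (mod 13680).
Verify against each original: 556 mod 5 = 1, 556 mod 9 = 7, 556 mod 16 = 12, 556 mod 19 = 5.

x ≡ 556 (mod 13680).


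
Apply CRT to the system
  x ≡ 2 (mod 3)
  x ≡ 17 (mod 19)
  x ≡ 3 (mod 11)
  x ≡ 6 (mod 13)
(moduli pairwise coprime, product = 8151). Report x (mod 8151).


Product of moduli M = 3 · 19 · 11 · 13 = 8151.
Merge one congruence at a time:
  Start: x ≡ 2 (mod 3).
  Combine with x ≡ 17 (mod 19); new modulus lcm = 57.
    Write x = 2 + 3·t and substitute into x ≡ 17 (mod 19): 3·t ≡ 17 − 2 = 15 (mod 19).
    The inverse of 3 mod 19 is 13 (since 3·13 = 39 = 2·19 + 1), so t ≡ 13·15 = 195 ≡ 5 (mod 19).
    Then x = 2 + 3·5 = 17, valid modulo lcm(3, 19) = 57: x ≡ 17 (mod 57).
  Combine with x ≡ 3 (mod 11); new modulus lcm = 627.
    Write x = 17 + 57·t and substitute into x ≡ 3 (mod 11): 57·t ≡ 3 − 17 = -14 (mod 11).
    Reduce coefficients mod 11: 2·t ≡ 8 (mod 11).
    The inverse of 2 mod 11 is 6 (since 2·6 = 12 = 1·11 + 1), so t ≡ 6·8 = 48 ≡ 4 (mod 11).
    Then x = 17 + 57·4 = 245, valid modulo lcm(57, 11) = 627: x ≡ 245 (mod 627).
  Combine with x ≡ 6 (mod 13); new modulus lcm = 8151.
    Write x = 245 + 627·t and substitute into x ≡ 6 (mod 13): 627·t ≡ 6 − 245 = -239 (mod 13).
    Reduce coefficients mod 13: 3·t ≡ 8 (mod 13).
    The inverse of 3 mod 13 is 9 (since 3·9 = 27 = 2·13 + 1), so t ≡ 9·8 = 72 ≡ 7 (mod 13).
    Then x = 245 + 627·7 = 4634, valid modulo lcm(627, 13) = 8151: x ≡ 4634 (mod 8151).
Verify against each original: 4634 mod 3 = 2, 4634 mod 19 = 17, 4634 mod 11 = 3, 4634 mod 13 = 6.

x ≡ 4634 (mod 8151).


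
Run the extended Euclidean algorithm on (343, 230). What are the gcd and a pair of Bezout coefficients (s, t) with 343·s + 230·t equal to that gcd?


Euclidean algorithm on (343, 230) — divide until remainder is 0:
  343 = 1 · 230 + 113
  230 = 2 · 113 + 4
  113 = 28 · 4 + 1
  4 = 4 · 1 + 0
gcd(343, 230) = 1.
Track Bezout coefficients alongside the remainders: start with r₀ = 343 = a·1 + b·0 (s = 1, t = 0) and r₁ = 230 = a·0 + b·1 (s = 0, t = 1); each new remainder r_{k+1} = r_{k-1} − q_k·r_k inherits s_{k+1} = s_{k-1} − q_k·s_k, t_{k+1} = t_{k-1} − q_k·t_k, so r_k = a·s_k + b·t_k at every step:
  q = 1: r = 113, s = 1 − 1·0 = 1, t = 0 − 1·1 = -1  (check: 343·1 + 230·(-1) = 113)
  q = 2: r = 4, s = 0 − 2·1 = -2, t = 1 − 2·(-1) = 3  (check: 343·(-2) + 230·3 = 4)
  q = 28: r = 1, s = 1 − 28·(-2) = 57, t = -1 − 28·3 = -85  (check: 343·57 + 230·(-85) = 1)
The row with r = 1 (the gcd) gives the Bezout coefficients s = 57, t = -85.
Result: 343 · (57) + 230 · (-85) = 1.

gcd(343, 230) = 1; s = 57, t = -85 (check: 343·57 + 230·(-85) = 1).


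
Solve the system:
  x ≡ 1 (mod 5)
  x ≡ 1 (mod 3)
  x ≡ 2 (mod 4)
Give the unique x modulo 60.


Moduli 5, 3, 4 are pairwise coprime; by CRT there is a unique solution modulo M = 5 · 3 · 4 = 60.
Solve pairwise, accumulating the modulus:
  Start with x ≡ 1 (mod 5).
  Combine with x ≡ 1 (mod 3): since gcd(5, 3) = 1, we get a unique residue mod 15.
    Write x = 1 + 5·t and substitute into x ≡ 1 (mod 3): 5·t ≡ 1 − 1 = 0 (mod 3).
    Reduce coefficients mod 3: 2·t ≡ 0 (mod 3).
    The inverse of 2 mod 3 is 2 (since 2·2 = 4 = 1·3 + 1), so t ≡ 2·0 = 0 ≡ 0 (mod 3).
    Then x = 1 + 5·0 = 1, valid modulo lcm(5, 3) = 15: x ≡ 1 (mod 15).
  Combine with x ≡ 2 (mod 4): since gcd(15, 4) = 1, we get a unique residue mod 60.
    Write x = 1 + 15·t and substitute into x ≡ 2 (mod 4): 15·t ≡ 2 − 1 = 1 (mod 4).
    Reduce coefficients mod 4: 3·t ≡ 1 (mod 4).
    The inverse of 3 mod 4 is 3 (since 3·3 = 9 = 2·4 + 1), so t ≡ 3·1 = 3 ≡ 3 (mod 4).
    Then x = 1 + 15·3 = 46, valid modulo lcm(15, 4) = 60: x ≡ 46 (mod 60).
Verify: 46 mod 5 = 1 ✓, 46 mod 3 = 1 ✓, 46 mod 4 = 2 ✓.

x ≡ 46 (mod 60).


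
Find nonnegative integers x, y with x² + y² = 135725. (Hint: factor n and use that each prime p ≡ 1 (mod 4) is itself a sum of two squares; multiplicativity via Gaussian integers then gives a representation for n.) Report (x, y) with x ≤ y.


Step 1: Factor n = 135725 = 5^2 · 61 · 89.
Step 2: Check the mod-4 condition on each prime factor: 5 ≡ 1 (mod 4), exponent 2; 61 ≡ 1 (mod 4), exponent 1; 89 ≡ 1 (mod 4), exponent 1.
All primes ≡ 3 (mod 4) appear to even exponent (or don't appear), so by the two-squares theorem n IS expressible as a sum of two squares.
Step 3: Build a representation. Group n = k² · m with k = 5 and m = 61 · 89 = 5429 (a product of primes ≡ 1 (mod 4)); a representation of m scales to one of n via (k·x)² + (k·y)² = k²(x² + y²). Each prime p ≡ 1 (mod 4) is itself a sum of two squares; find a² by testing p − a² for a perfect square:
  61: 61 − 1² = 60, 61 − 2² = 57, 61 − 3² = 52, 61 − 4² = 45, 61 − 5² = 36 = 6² ⇒ 61 = 5² + 6².
  89: 89 − 1² = 88, 89 − 2² = 85, 89 − 3² = 80, 89 − 4² = 73, 89 − 5² = 64 = 8² ⇒ 89 = 5² + 8².
  Combine using the Brahmagupta–Fibonacci identity (a² + b²)(c² + d²) = (ac − bd)² + (ad + bc)² = (ac + bd)² + (ad − bc)²:
  61 · 89 = 5429: from (5² + 6²)(5² + 8²), take (5·5 − 6·8, 5·8 + 6·5) = (25 − 48, 40 + 30) = (-23, 70); dropping signs (only squares matter) gives (23, 70); check 23² + 70² = 529 + 4900 = 5429 ✓.
  Scale by k = 5: (5·23, 5·70) = (115, 350).
Step 4: Order so x ≤ y and verify: 115² + 350² = 13225 + 122500 = 135725 = n. ✓

n = 135725 = 115² + 350² (one valid representation with x ≤ y).


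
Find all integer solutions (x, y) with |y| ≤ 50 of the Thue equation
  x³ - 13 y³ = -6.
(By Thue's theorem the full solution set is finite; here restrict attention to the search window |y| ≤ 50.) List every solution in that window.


The equation is x³ - 13y³ = -6. For fixed y, x³ = 13·y³ − 6, so a solution requires the RHS to be a perfect cube.
Strategy: iterate y from -50 to 50, compute RHS = 13·y³ − 6, and check whether it is a (positive or negative) perfect cube.
Check small values of y:
  y = 0: RHS = -6 is not a perfect cube.
  y = 1: RHS = 7 is not a perfect cube.
  y = -1: RHS = -19 is not a perfect cube.
  y = 2: RHS = 98 is not a perfect cube.
  y = -2: RHS = -110 is not a perfect cube.
  y = 3: RHS = 345 is not a perfect cube.
  y = -3: RHS = -357 is not a perfect cube.
Continuing the search up to |y| = 50 finds no solutions either.
No (x, y) in the scanned range satisfies the equation.

No integer solutions with |y| ≤ 50.


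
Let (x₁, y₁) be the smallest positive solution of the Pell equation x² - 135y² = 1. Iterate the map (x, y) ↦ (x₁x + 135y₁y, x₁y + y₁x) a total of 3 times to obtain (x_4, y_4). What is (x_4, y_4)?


Step 1: Find the fundamental solution (x₁, y₁) of x² - 135y² = 1.
  Expand √135 as a continued fraction. a₀ = ⌊√135⌋ = 11; iterate m_{k+1} = d_k·a_k − m_k, d_{k+1} = (135 − m_{k+1}²)/d_k, a_{k+1} = ⌊(a₀ + m_{k+1})/d_{k+1}⌋ (starting m₀ = 0, d₀ = 1), with convergents p_k = a_k·p_{k-1} + p_{k-2}, q_k = a_k·q_{k-1} + q_{k-2} (p₋₁ = 1, q₋₁ = 0):
  k = 0: a₀ = 11; p₀/q₀ = 11/1; p₀² − 135·q₀² = 121 − 135 = -14.
  k = 1: m = 11, d = 14, a = ⌊(11 + 11)/14⌋ = 1; p/q = (1·11 + 1)/(1·1 + 0) = 12/1; p² − 135·q² = 144 − 135 = 9.
  k = 2: m = 3, d = 9, a = ⌊(11 + 3)/9⌋ = 1; p/q = (1·12 + 11)/(1·1 + 1) = 23/2; p² − 135·q² = 529 − 540 = -11.
  k = 3: m = 6, d = 11, a = ⌊(11 + 6)/11⌋ = 1; p/q = (1·23 + 12)/(1·2 + 1) = 35/3; p² − 135·q² = 1225 − 1215 = 10.
  k = 4: m = 5, d = 10, a = ⌊(11 + 5)/10⌋ = 1; p/q = (1·35 + 23)/(1·3 + 2) = 58/5; p² − 135·q² = 3364 − 3375 = -11.
  k = 5: m = 5, d = 11, a = ⌊(11 + 5)/11⌋ = 1; p/q = (1·58 + 35)/(1·5 + 3) = 93/8; p² − 135·q² = 8649 − 8640 = 9.
  k = 6: m = 6, d = 9, a = ⌊(11 + 6)/9⌋ = 1; p/q = (1·93 + 58)/(1·8 + 5) = 151/13; p² − 135·q² = 22801 − 22815 = -14.
  k = 7: m = 3, d = 14, a = ⌊(11 + 3)/14⌋ = 1; p/q = (1·151 + 93)/(1·13 + 8) = 244/21; p² − 135·q² = 59536 − 59535 = 1.
  The first convergent with p² − 135·q² = 1 gives the fundamental solution (x₁, y₁) = (244, 21).
Step 2: Apply the recurrence (x_{n+1}, y_{n+1}) = (x₁x_n + 135y₁y_n, x₁y_n + y₁x_n) repeatedly.
  From (x_1, y_1) = (244, 21): x_2 = 244·244 + 135·21·21 = 119071; y_2 = 244·21 + 21·244 = 10248.
  From (x_2, y_2) = (119071, 10248): x_3 = 244·119071 + 135·21·10248 = 58106404; y_3 = 244·10248 + 21·119071 = 5001003.
  From (x_3, y_3) = (58106404, 5001003): x_4 = 244·58106404 + 135·21·5001003 = 28355806081; y_4 = 244·5001003 + 21·58106404 = 2440479216.
Step 3: Verify x_4² - 135·y_4² = 804051738503276578561 - 804051738503276578560 = 1 (should be 1). ✓

(x_1, y_1) = (244, 21); (x_4, y_4) = (28355806081, 2440479216).


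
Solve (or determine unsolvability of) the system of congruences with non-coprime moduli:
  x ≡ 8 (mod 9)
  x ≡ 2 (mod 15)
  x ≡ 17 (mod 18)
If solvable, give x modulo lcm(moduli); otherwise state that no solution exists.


Moduli 9, 15, 18 are not pairwise coprime, so CRT works modulo lcm(m_i) when all pairwise compatibility conditions hold.
Pairwise compatibility: gcd(m_i, m_j) must divide a_i - a_j for every pair.
Merge one congruence at a time:
  Start: x ≡ 8 (mod 9).
  Combine with x ≡ 2 (mod 15): gcd(9, 15) = 3; 2 - 8 = -6, which IS divisible by 3, so compatible.
    Write x = 8 + 9·t and substitute into x ≡ 2 (mod 15): 9·t ≡ 2 − 8 = -6 (mod 15).
    Divide the congruence (and modulus) by g = 3: 3·t ≡ -2 (mod 5).
    Reduce coefficients mod 5: 3·t ≡ 3 (mod 5).
    The inverse of 3 mod 5 is 2 (since 3·2 = 6 = 1·5 + 1), so t ≡ 2·3 = 6 ≡ 1 (mod 5).
    Then x = 8 + 9·1 = 17, valid modulo lcm(9, 15) = 45: x ≡ 17 (mod 45).
  Combine with x ≡ 17 (mod 18): gcd(45, 18) = 9; 17 - 17 = 0, which IS divisible by 9, so compatible.
    Write x = 17 + 45·t and substitute into x ≡ 17 (mod 18): 45·t ≡ 17 − 17 = 0 (mod 18).
    Divide the congruence (and modulus) by g = 9: 5·t ≡ 0 (mod 2).
    Reduce coefficients mod 2: 1·t ≡ 0 (mod 2).
    So t ≡ 0 (mod 2).
    Then x = 17 + 45·0 = 17, valid modulo lcm(45, 18) = 90: x ≡ 17 (mod 90).
Verify: 17 mod 9 = 8, 17 mod 15 = 2, 17 mod 18 = 17.

x ≡ 17 (mod 90).
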